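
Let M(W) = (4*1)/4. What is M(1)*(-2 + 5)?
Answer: 3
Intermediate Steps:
M(W) = 1 (M(W) = 4*(1/4) = 1)
M(1)*(-2 + 5) = 1*(-2 + 5) = 1*3 = 3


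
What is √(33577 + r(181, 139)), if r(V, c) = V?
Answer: √33758 ≈ 183.73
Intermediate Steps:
√(33577 + r(181, 139)) = √(33577 + 181) = √33758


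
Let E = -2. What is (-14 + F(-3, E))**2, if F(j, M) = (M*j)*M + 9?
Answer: 289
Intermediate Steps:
F(j, M) = 9 + j*M**2 (F(j, M) = j*M**2 + 9 = 9 + j*M**2)
(-14 + F(-3, E))**2 = (-14 + (9 - 3*(-2)**2))**2 = (-14 + (9 - 3*4))**2 = (-14 + (9 - 12))**2 = (-14 - 3)**2 = (-17)**2 = 289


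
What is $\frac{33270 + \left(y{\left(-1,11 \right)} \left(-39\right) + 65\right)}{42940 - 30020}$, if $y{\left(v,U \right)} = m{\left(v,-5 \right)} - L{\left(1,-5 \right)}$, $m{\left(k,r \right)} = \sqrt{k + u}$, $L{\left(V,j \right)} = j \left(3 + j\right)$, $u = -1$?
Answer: $\frac{355}{136} - \frac{39 i \sqrt{2}}{12920} \approx 2.6103 - 0.0042689 i$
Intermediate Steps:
$m{\left(k,r \right)} = \sqrt{-1 + k}$ ($m{\left(k,r \right)} = \sqrt{k - 1} = \sqrt{-1 + k}$)
$y{\left(v,U \right)} = -10 + \sqrt{-1 + v}$ ($y{\left(v,U \right)} = \sqrt{-1 + v} - - 5 \left(3 - 5\right) = \sqrt{-1 + v} - \left(-5\right) \left(-2\right) = \sqrt{-1 + v} - 10 = -10 + \sqrt{-1 + v}$)
$\frac{33270 + \left(y{\left(-1,11 \right)} \left(-39\right) + 65\right)}{42940 - 30020} = \frac{33270 + \left(\left(-10 + \sqrt{-1 - 1}\right) \left(-39\right) + 65\right)}{42940 - 30020} = \frac{33270 + \left(\left(-10 + \sqrt{-2}\right) \left(-39\right) + 65\right)}{12920} = \left(33270 + \left(\left(-10 + i \sqrt{2}\right) \left(-39\right) + 65\right)\right) \frac{1}{12920} = \left(33270 + \left(\left(390 - 39 i \sqrt{2}\right) + 65\right)\right) \frac{1}{12920} = \left(33270 + \left(455 - 39 i \sqrt{2}\right)\right) \frac{1}{12920} = \left(33725 - 39 i \sqrt{2}\right) \frac{1}{12920} = \frac{355}{136} - \frac{39 i \sqrt{2}}{12920}$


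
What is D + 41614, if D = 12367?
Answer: 53981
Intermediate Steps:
D + 41614 = 12367 + 41614 = 53981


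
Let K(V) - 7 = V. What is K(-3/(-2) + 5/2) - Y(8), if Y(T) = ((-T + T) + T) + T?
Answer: -5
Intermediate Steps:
K(V) = 7 + V
Y(T) = 2*T (Y(T) = (0 + T) + T = T + T = 2*T)
K(-3/(-2) + 5/2) - Y(8) = (7 + (-3/(-2) + 5/2)) - 2*8 = (7 + (-3*(-½) + 5*(½))) - 1*16 = (7 + (3/2 + 5/2)) - 16 = (7 + 4) - 16 = 11 - 16 = -5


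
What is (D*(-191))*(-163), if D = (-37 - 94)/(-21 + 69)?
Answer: -4078423/48 ≈ -84967.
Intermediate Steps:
D = -131/48 ≈ -2.7292
(D*(-191))*(-163) = -131/48*(-191)*(-163) = (25021/48)*(-163) = -4078423/48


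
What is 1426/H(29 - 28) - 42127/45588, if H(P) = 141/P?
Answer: 19689527/2142636 ≈ 9.1894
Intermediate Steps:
1426/H(29 - 28) - 42127/45588 = 1426/((141/(29 - 28))) - 42127/45588 = 1426/((141/1)) - 42127*1/45588 = 1426/((141*1)) - 42127/45588 = 1426/141 - 42127/45588 = 19689527/2142636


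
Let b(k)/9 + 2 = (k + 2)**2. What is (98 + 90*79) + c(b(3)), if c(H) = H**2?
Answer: 50057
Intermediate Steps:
b(k) = -18 + 9*(2 + k)**2 (b(k) = -18 + 9*(k + 2)**2 = -18 + 9*(2 + k)**2)
(98 + 90*79) + c(b(3)) = (98 + 90*79) + (-18 + 9*(2 + 3)**2)**2 = (98 + 7110) + (-18 + 9*5**2)**2 = 7208 + (-18 + 9*25)**2 = 7208 + (-18 + 225)**2 = 7208 + 207**2 = 7208 + 42849 = 50057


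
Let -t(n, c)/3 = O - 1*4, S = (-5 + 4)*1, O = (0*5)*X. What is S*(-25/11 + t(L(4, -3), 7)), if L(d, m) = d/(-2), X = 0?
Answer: -107/11 ≈ -9.7273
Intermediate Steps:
O = 0 (O = (0*5)*0 = 0*0 = 0)
S = -1 (S = -1*1 = -1)
L(d, m) = -d/2 (L(d, m) = d*(-½) = -d/2)
t(n, c) = 12 (t(n, c) = -3*(0 - 1*4) = -3*(0 - 4) = -3*(-4) = 12)
S*(-25/11 + t(L(4, -3), 7)) = -(-25/11 + 12) = -1*107/11 = -107/11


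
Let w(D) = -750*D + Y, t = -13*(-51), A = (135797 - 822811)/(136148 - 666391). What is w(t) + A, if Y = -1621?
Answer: -264522168639/530243 ≈ -4.9887e+5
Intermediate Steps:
A = 687014/530243 (A = -687014/(-530243) = -687014*(-1/530243) = 687014/530243 ≈ 1.2957)
t = 663
w(D) = -1621 - 750*D (w(D) = -750*D - 1621 = -1621 - 750*D)
w(t) + A = (-1621 - 750*663) + 687014/530243 = (-1621 - 497250) + 687014/530243 = -498871 + 687014/530243 = -264522168639/530243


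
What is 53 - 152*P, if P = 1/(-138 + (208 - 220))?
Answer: 4051/75 ≈ 54.013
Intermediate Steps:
P = -1/150 (P = 1/(-138 - 12) = 1/(-150) = -1/150 ≈ -0.0066667)
53 - 152*P = 53 - 152*(-1/150) = 53 + 76/75 = 4051/75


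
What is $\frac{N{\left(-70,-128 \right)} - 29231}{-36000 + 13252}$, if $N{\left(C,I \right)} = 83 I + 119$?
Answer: $\frac{9934}{5687} \approx 1.7468$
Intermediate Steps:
$N{\left(C,I \right)} = 119 + 83 I$
$\frac{N{\left(-70,-128 \right)} - 29231}{-36000 + 13252} = \frac{\left(119 + 83 \left(-128\right)\right) - 29231}{-36000 + 13252} = \frac{\left(119 - 10624\right) - 29231}{-22748} = \left(-10505 - 29231\right) \left(- \frac{1}{22748}\right) = \left(-39736\right) \left(- \frac{1}{22748}\right) = \frac{9934}{5687}$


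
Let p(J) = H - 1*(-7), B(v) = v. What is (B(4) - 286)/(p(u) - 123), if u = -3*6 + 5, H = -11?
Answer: 282/127 ≈ 2.2205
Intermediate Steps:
u = -13 (u = -18 + 5 = -13)
p(J) = -4 (p(J) = -11 - 1*(-7) = -11 + 7 = -4)
(B(4) - 286)/(p(u) - 123) = (4 - 286)/(-4 - 123) = -282/(-127) = -282*(-1/127) = 282/127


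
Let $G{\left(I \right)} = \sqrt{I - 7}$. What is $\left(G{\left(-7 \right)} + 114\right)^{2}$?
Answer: $\left(114 + i \sqrt{14}\right)^{2} \approx 12982.0 + 853.1 i$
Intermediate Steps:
$G{\left(I \right)} = \sqrt{-7 + I}$
$\left(G{\left(-7 \right)} + 114\right)^{2} = \left(\sqrt{-7 - 7} + 114\right)^{2} = \left(\sqrt{-14} + 114\right)^{2} = \left(i \sqrt{14} + 114\right)^{2} = \left(114 + i \sqrt{14}\right)^{2}$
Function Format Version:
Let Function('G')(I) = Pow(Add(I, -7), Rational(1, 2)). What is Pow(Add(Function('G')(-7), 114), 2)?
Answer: Pow(Add(114, Mul(I, Pow(14, Rational(1, 2)))), 2) ≈ Add(12982., Mul(853.10, I))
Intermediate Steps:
Function('G')(I) = Pow(Add(-7, I), Rational(1, 2))
Pow(Add(Function('G')(-7), 114), 2) = Pow(Add(Pow(Add(-7, -7), Rational(1, 2)), 114), 2) = Pow(Add(Pow(-14, Rational(1, 2)), 114), 2) = Pow(Add(Mul(I, Pow(14, Rational(1, 2))), 114), 2) = Pow(Add(114, Mul(I, Pow(14, Rational(1, 2)))), 2)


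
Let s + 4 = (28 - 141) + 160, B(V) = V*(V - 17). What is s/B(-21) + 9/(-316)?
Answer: 3203/126084 ≈ 0.025404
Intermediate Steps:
B(V) = V*(-17 + V)
s = 43 (s = -4 + ((28 - 141) + 160) = -4 + (-113 + 160) = -4 + 47 = 43)
s/B(-21) + 9/(-316) = 43/((-21*(-17 - 21))) + 9/(-316) = 43/((-21*(-38))) + 9*(-1/316) = 43/798 - 9/316 = 3203/126084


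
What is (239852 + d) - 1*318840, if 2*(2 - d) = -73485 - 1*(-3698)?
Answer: -88185/2 ≈ -44093.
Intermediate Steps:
d = 69791/2 (d = 2 - (-73485 - 1*(-3698))/2 = 2 - (-73485 + 3698)/2 = 2 - ½*(-69787) = 2 + 69787/2 = 69791/2 ≈ 34896.)
(239852 + d) - 1*318840 = (239852 + 69791/2) - 1*318840 = 549495/2 - 318840 = -88185/2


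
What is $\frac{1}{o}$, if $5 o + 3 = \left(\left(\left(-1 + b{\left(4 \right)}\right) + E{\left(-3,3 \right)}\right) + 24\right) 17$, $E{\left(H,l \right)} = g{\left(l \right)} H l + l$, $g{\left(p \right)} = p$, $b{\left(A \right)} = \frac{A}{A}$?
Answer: $- \frac{5}{3} \approx -1.6667$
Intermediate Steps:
$b{\left(A \right)} = 1$
$E{\left(H,l \right)} = l + H l^{2}$ ($E{\left(H,l \right)} = l H l + l = H l l + l = H l^{2} + l = l + H l^{2}$)
$o = - \frac{3}{5}$ ($o = - \frac{3}{5} + \frac{\left(\left(\left(-1 + 1\right) + 3 \left(1 - 9\right)\right) + 24\right) 17}{5} = - \frac{3}{5} + \frac{\left(\left(0 + 3 \left(1 - 9\right)\right) + 24\right) 17}{5} = - \frac{3}{5} + \frac{\left(\left(0 + 3 \left(-8\right)\right) + 24\right) 17}{5} = - \frac{3}{5} + \frac{\left(\left(0 - 24\right) + 24\right) 17}{5} = - \frac{3}{5} + \frac{\left(-24 + 24\right) 17}{5} = - \frac{3}{5} + \frac{0 \cdot 17}{5} = - \frac{3}{5} + \frac{1}{5} \cdot 0 = - \frac{3}{5} + 0 = - \frac{3}{5} \approx -0.6$)
$\frac{1}{o} = \frac{1}{- \frac{3}{5}} = - \frac{5}{3}$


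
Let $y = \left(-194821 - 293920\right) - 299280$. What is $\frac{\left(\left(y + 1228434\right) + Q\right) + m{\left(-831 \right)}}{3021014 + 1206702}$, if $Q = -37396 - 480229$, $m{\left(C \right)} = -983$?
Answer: $- \frac{78195}{4227716} \approx -0.018496$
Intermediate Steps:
$Q = -517625$ ($Q = -37396 - 480229 = -517625$)
$y = -788021$ ($y = -488741 - 299280 = -788021$)
$\frac{\left(\left(y + 1228434\right) + Q\right) + m{\left(-831 \right)}}{3021014 + 1206702} = \frac{\left(\left(-788021 + 1228434\right) - 517625\right) - 983}{3021014 + 1206702} = \frac{\left(440413 - 517625\right) - 983}{4227716} = \left(-77212 - 983\right) \frac{1}{4227716} = \left(-78195\right) \frac{1}{4227716} = - \frac{78195}{4227716}$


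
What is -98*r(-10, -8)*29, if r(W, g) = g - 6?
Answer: 39788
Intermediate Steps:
r(W, g) = -6 + g
-98*r(-10, -8)*29 = -98*(-6 - 8)*29 = -98*(-14)*29 = 1372*29 = 39788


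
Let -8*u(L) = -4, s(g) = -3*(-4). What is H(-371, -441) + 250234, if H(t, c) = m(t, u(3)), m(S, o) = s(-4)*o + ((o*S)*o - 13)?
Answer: 1000537/4 ≈ 2.5013e+5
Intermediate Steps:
s(g) = 12
u(L) = 1/2 (u(L) = -1/8*(-4) = 1/2)
m(S, o) = -13 + 12*o + S*o**2 (m(S, o) = 12*o + ((o*S)*o - 13) = 12*o + ((S*o)*o - 13) = 12*o + (S*o**2 - 13) = 12*o + (-13 + S*o**2) = -13 + 12*o + S*o**2)
H(t, c) = -7 + t/4 (H(t, c) = -13 + 12*(1/2) + t*(1/2)**2 = -13 + 6 + t*(1/4) = -13 + 6 + t/4 = -7 + t/4)
H(-371, -441) + 250234 = (-7 + (1/4)*(-371)) + 250234 = (-7 - 371/4) + 250234 = -399/4 + 250234 = 1000537/4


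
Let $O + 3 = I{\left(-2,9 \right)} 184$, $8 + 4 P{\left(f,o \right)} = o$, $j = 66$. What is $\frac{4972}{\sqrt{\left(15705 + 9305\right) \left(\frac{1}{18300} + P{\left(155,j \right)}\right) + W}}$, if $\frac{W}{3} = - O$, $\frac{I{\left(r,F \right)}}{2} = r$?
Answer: $\frac{4972 \sqrt{328377030}}{10945901} \approx 8.2312$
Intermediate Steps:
$P{\left(f,o \right)} = -2 + \frac{o}{4}$
$I{\left(r,F \right)} = 2 r$
$O = -739$ ($O = -3 + 2 \left(-2\right) 184 = -3 - 736 = -739$)
$W = 2217$ ($W = 3 \left(\left(-1\right) \left(-739\right)\right) = 3 \cdot 739 = 2217$)
$\frac{4972}{\sqrt{\left(15705 + 9305\right) \left(\frac{1}{18300} + P{\left(155,j \right)}\right) + W}} = \frac{4972}{\sqrt{\left(15705 + 9305\right) \left(\frac{1}{18300} + \left(-2 + \frac{1}{4} \cdot 66\right)\right) + 2217}} = \frac{4972}{\sqrt{25010 \left(\frac{1}{18300} + \left(-2 + \frac{33}{2}\right)\right) + 2217}} = \frac{4972}{\sqrt{25010 \left(\frac{1}{18300} + \frac{29}{2}\right) + 2217}} = \frac{4972}{\sqrt{25010 \cdot \frac{265351}{18300} + 2217}} = \frac{4972}{\sqrt{\frac{10879391}{30} + 2217}} = \frac{4972}{\sqrt{\frac{10945901}{30}}} = \frac{4972}{\frac{1}{30} \sqrt{328377030}} = 4972 \frac{\sqrt{328377030}}{10945901} = \frac{4972 \sqrt{328377030}}{10945901}$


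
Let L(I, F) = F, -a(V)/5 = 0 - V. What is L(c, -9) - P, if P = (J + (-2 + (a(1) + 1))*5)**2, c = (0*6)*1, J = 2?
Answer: -493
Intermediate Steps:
a(V) = 5*V (a(V) = -5*(0 - V) = -(-5)*V = 5*V)
c = 0 (c = 0*1 = 0)
P = 484 (P = (2 + (-2 + (5*1 + 1))*5)**2 = (2 + (-2 + (5 + 1))*5)**2 = (2 + (-2 + 6)*5)**2 = (2 + 4*5)**2 = (2 + 20)**2 = 22**2 = 484)
L(c, -9) - P = -9 - 1*484 = -9 - 484 = -493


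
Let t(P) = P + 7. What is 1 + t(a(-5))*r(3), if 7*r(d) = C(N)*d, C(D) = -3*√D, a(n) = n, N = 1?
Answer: -11/7 ≈ -1.5714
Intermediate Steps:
r(d) = -3*d/7 (r(d) = ((-3*√1)*d)/7 = ((-3*1)*d)/7 = (-3*d)/7 = -3*d/7)
t(P) = 7 + P
1 + t(a(-5))*r(3) = 1 + (7 - 5)*(-3/7*3) = 1 + 2*(-9/7) = 1 - 18/7 = -11/7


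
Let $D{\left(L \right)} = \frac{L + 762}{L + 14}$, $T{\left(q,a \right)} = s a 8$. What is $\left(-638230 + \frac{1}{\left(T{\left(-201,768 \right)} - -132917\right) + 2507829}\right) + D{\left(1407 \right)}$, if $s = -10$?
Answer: $- \frac{2339231061051845}{3665193826} \approx -6.3823 \cdot 10^{5}$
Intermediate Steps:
$T{\left(q,a \right)} = - 80 a$ ($T{\left(q,a \right)} = - 10 a 8 = - 80 a$)
$D{\left(L \right)} = \frac{762 + L}{14 + L}$
$\left(-638230 + \frac{1}{\left(T{\left(-201,768 \right)} - -132917\right) + 2507829}\right) + D{\left(1407 \right)} = \left(-638230 + \frac{1}{\left(\left(-80\right) 768 - -132917\right) + 2507829}\right) + \frac{762 + 1407}{14 + 1407} = \left(-638230 + \frac{1}{\left(-61440 + 132917\right) + 2507829}\right) + \frac{1}{1421} \cdot 2169 = \left(-638230 + \frac{1}{71477 + 2507829}\right) + \frac{1}{1421} \cdot 2169 = \left(-638230 + \frac{1}{2579306}\right) + \frac{2169}{1421} = - \frac{1646190468379}{2579306} + \frac{2169}{1421} = - \frac{2339231061051845}{3665193826}$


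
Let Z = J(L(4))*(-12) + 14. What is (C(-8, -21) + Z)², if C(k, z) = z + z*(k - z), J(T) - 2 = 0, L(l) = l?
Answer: 92416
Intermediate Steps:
J(T) = 2 (J(T) = 2 + 0 = 2)
Z = -10 (Z = 2*(-12) + 14 = -24 + 14 = -10)
(C(-8, -21) + Z)² = (-21*(1 - 8 - 1*(-21)) - 10)² = (-21*(1 - 8 + 21) - 10)² = (-21*14 - 10)² = (-294 - 10)² = (-304)² = 92416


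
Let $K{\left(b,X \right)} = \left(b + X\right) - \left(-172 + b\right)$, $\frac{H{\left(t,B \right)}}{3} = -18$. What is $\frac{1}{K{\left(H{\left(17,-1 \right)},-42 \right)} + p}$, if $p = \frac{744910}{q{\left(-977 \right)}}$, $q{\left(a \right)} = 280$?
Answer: $\frac{28}{78131} \approx 0.00035837$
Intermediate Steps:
$H{\left(t,B \right)} = -54$ ($H{\left(t,B \right)} = 3 \left(-18\right) = -54$)
$p = \frac{74491}{28}$ ($p = \frac{744910}{280} = 744910 \cdot \frac{1}{280} = \frac{74491}{28} \approx 2660.4$)
$K{\left(b,X \right)} = 172 + X$ ($K{\left(b,X \right)} = \left(X + b\right) - \left(-172 + b\right) = 172 + X$)
$\frac{1}{K{\left(H{\left(17,-1 \right)},-42 \right)} + p} = \frac{1}{\left(172 - 42\right) + \frac{74491}{28}} = \frac{1}{130 + \frac{74491}{28}} = \frac{1}{\frac{78131}{28}} = \frac{28}{78131}$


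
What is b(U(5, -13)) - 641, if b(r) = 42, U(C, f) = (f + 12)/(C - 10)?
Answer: -599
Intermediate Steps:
U(C, f) = (12 + f)/(-10 + C)
b(U(5, -13)) - 641 = 42 - 641 = -599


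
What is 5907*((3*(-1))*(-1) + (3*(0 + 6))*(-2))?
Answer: -194931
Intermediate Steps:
5907*((3*(-1))*(-1) + (3*(0 + 6))*(-2)) = 5907*(-3*(-1) + (3*6)*(-2)) = 5907*(3 + 18*(-2)) = 5907*(3 - 36) = 5907*(-33) = -194931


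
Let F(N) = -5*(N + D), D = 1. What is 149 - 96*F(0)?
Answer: 629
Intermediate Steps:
F(N) = -5 - 5*N (F(N) = -5*(N + 1) = -5*(1 + N) = -5 - 5*N)
149 - 96*F(0) = 149 - 96*(-5 - 5*0) = 149 - 96*(-5 + 0) = 149 - 96*(-5) = 149 + 480 = 629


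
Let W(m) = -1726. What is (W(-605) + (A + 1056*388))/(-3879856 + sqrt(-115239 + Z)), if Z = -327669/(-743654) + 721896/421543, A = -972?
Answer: -495056568642221029936960/4718935245288472516037699 - 407030*I*sqrt(11324446046917050621730794654)/4718935245288472516037699 ≈ -0.10491 - 9.1789e-6*I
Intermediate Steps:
Z = 674967421251/313482138122 (Z = -327669*(-1/743654) + 721896*(1/421543) = 327669/743654 + 721896/421543 = 674967421251/313482138122 ≈ 2.1531)
(W(-605) + (A + 1056*388))/(-3879856 + sqrt(-115239 + Z)) = (-1726 + (-972 + 1056*388))/(-3879856 + sqrt(-115239 + 674967421251/313482138122)) = (-1726 + (-972 + 409728))/(-3879856 + sqrt(-36124693147619907/313482138122)) = (-1726 + 408756)/(-3879856 + I*sqrt(11324446046917050621730794654)/313482138122) = 407030/(-3879856 + I*sqrt(11324446046917050621730794654)/313482138122)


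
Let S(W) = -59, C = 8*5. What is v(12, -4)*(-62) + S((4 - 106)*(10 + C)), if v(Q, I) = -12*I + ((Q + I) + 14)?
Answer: -4399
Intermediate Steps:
C = 40
v(Q, I) = 14 + Q - 11*I (v(Q, I) = -12*I + ((I + Q) + 14) = -12*I + (14 + I + Q) = 14 + Q - 11*I)
v(12, -4)*(-62) + S((4 - 106)*(10 + C)) = (14 + 12 - 11*(-4))*(-62) - 59 = (14 + 12 + 44)*(-62) - 59 = 70*(-62) - 59 = -4340 - 59 = -4399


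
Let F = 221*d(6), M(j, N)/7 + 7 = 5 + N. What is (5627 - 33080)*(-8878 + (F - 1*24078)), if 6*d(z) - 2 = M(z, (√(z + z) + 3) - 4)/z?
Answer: 3625031385/4 - 14156597*√3/6 ≈ 9.0217e+8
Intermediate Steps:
M(j, N) = -14 + 7*N (M(j, N) = -49 + 7*(5 + N) = -49 + (35 + 7*N) = -14 + 7*N)
d(z) = ⅓ + (-21 + 7*√2*√z)/(6*z) (d(z) = ⅓ + ((-14 + 7*((√(z + z) + 3) - 4))/z)/6 = ⅓ + ((-14 + 7*((√(2*z) + 3) - 4))/z)/6 = ⅓ + ((-14 + 7*((√2*√z + 3) - 4))/z)/6 = ⅓ + ((-14 + 7*((3 + √2*√z) - 4))/z)/6 = ⅓ + ((-14 + 7*(-1 + √2*√z))/z)/6 = ⅓ + ((-14 + (-7 + 7*√2*√z))/z)/6 = ⅓ + ((-21 + 7*√2*√z)/z)/6 = ⅓ + (-21 + 7*√2*√z)/(6*z))
F = -221/4 + 1547*√3/18 (F = 221*((⅙)*(-21 + 2*6 + 7*√2*√6)/6) = 221*((⅙)*(⅙)*(-21 + 12 + 14*√3)) = 221*((⅙)*(⅙)*(-9 + 14*√3)) = 221*(-¼ + 7*√3/18) = -221/4 + 1547*√3/18 ≈ 93.610)
(5627 - 33080)*(-8878 + (F - 1*24078)) = (5627 - 33080)*(-8878 + ((-221/4 + 1547*√3/18) - 1*24078)) = -27453*(-8878 + ((-221/4 + 1547*√3/18) - 24078)) = -27453*(-8878 + (-96533/4 + 1547*√3/18)) = -27453*(-132045/4 + 1547*√3/18) = 3625031385/4 - 14156597*√3/6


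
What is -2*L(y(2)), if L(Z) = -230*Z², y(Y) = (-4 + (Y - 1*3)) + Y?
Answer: 4140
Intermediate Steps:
y(Y) = -7 + 2*Y (y(Y) = (-4 + (Y - 3)) + Y = (-4 + (-3 + Y)) + Y = (-7 + Y) + Y = -7 + 2*Y)
-2*L(y(2)) = -(-460)*(-7 + 2*2)² = -(-460)*(-7 + 4)² = -(-460)*(-3)² = -(-460)*9 = -2*(-2070) = 4140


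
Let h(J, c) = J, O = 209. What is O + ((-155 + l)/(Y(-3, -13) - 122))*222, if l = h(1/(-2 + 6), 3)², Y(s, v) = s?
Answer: 484169/1000 ≈ 484.17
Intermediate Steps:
l = 1/16 (l = (1/(-2 + 6))² = (1/4)² = (¼)² = 1/16 ≈ 0.062500)
O + ((-155 + l)/(Y(-3, -13) - 122))*222 = 209 + ((-155 + 1/16)/(-3 - 122))*222 = 209 - 2479/16/(-125)*222 = 209 - 2479/16*(-1/125)*222 = 209 + (2479/2000)*222 = 209 + 275169/1000 = 484169/1000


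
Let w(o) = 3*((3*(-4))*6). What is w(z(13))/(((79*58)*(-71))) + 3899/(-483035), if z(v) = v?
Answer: -83149637/11224422305 ≈ -0.0074079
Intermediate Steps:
w(o) = -216 (w(o) = 3*(-12*6) = 3*(-72) = -216)
w(z(13))/(((79*58)*(-71))) + 3899/(-483035) = -216/((79*58)*(-71)) + 3899/(-483035) = -216/(4582*(-71)) + 3899*(-1/483035) = -216/(-325322) - 557/69005 = -216*(-1/325322) - 557/69005 = 108/162661 - 557/69005 = -83149637/11224422305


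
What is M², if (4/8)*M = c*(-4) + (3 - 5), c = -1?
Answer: 16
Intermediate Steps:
M = 4 (M = 2*(-1*(-4) + (3 - 5)) = 2*(4 - 2) = 2*2 = 4)
M² = 4² = 16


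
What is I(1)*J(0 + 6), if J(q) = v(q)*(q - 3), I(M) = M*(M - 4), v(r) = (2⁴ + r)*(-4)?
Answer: 792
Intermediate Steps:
v(r) = -64 - 4*r (v(r) = (16 + r)*(-4) = -64 - 4*r)
I(M) = M*(-4 + M)
J(q) = (-64 - 4*q)*(-3 + q) (J(q) = (-64 - 4*q)*(q - 3) = (-64 - 4*q)*(-3 + q))
I(1)*J(0 + 6) = (1*(-4 + 1))*(-4*(-3 + (0 + 6))*(16 + (0 + 6))) = (1*(-3))*(-4*(-3 + 6)*(16 + 6)) = -(-12)*3*22 = -3*(-264) = 792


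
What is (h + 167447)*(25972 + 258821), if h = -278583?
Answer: -31650754848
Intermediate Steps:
(h + 167447)*(25972 + 258821) = (-278583 + 167447)*(25972 + 258821) = -111136*284793 = -31650754848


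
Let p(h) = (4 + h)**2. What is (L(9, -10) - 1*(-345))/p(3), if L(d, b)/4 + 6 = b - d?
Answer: 5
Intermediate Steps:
L(d, b) = -24 - 4*d + 4*b (L(d, b) = -24 + 4*(b - d) = -24 + (-4*d + 4*b) = -24 - 4*d + 4*b)
(L(9, -10) - 1*(-345))/p(3) = ((-24 - 4*9 + 4*(-10)) - 1*(-345))/((4 + 3)**2) = ((-24 - 36 - 40) + 345)/(7**2) = (-100 + 345)/49 = 245*(1/49) = 5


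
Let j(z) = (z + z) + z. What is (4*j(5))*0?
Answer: 0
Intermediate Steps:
j(z) = 3*z (j(z) = 2*z + z = 3*z)
(4*j(5))*0 = (4*(3*5))*0 = (4*15)*0 = 60*0 = 0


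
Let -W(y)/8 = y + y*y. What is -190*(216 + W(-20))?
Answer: 536560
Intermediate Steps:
W(y) = -8*y - 8*y**2 (W(y) = -8*(y + y*y) = -8*(y + y**2) = -8*y - 8*y**2)
-190*(216 + W(-20)) = -190*(216 - 8*(-20)*(1 - 20)) = -190*(216 - 8*(-20)*(-19)) = -190*(216 - 3040) = -190*(-2824) = 536560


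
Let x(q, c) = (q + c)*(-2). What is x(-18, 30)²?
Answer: 576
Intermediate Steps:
x(q, c) = -2*c - 2*q (x(q, c) = (c + q)*(-2) = -2*c - 2*q)
x(-18, 30)² = (-2*30 - 2*(-18))² = (-60 + 36)² = (-24)² = 576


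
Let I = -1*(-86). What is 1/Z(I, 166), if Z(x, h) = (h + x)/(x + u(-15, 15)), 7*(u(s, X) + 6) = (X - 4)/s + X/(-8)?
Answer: 66887/211680 ≈ 0.31598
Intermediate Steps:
I = 86
u(s, X) = -6 - X/56 + (-4 + X)/(7*s) (u(s, X) = -6 + ((X - 4)/s + X/(-8))/7 = -6 + ((-4 + X)/s + X*(-⅛))/7 = -6 + ((-4 + X)/s - X/8)/7 = -6 + (-X/8 + (-4 + X)/s)/7 = -6 + (-X/56 + (-4 + X)/(7*s)) = -6 - X/56 + (-4 + X)/(7*s))
Z(x, h) = (h + x)/(-5353/840 + x) (Z(x, h) = (h + x)/(x + (1/56)*(-32 + 8*15 - 1*(-15)*(336 + 15))/(-15)) = (h + x)/(x + (1/56)*(-1/15)*(-32 + 120 - 1*(-15)*351)) = (h + x)/(x + (1/56)*(-1/15)*(-32 + 120 + 5265)) = (h + x)/(x + (1/56)*(-1/15)*5353) = (h + x)/(x - 5353/840) = (h + x)/(-5353/840 + x))
1/Z(I, 166) = 1/(840*(166 + 86)/(-5353 + 840*86)) = 1/(840*252/(-5353 + 72240)) = 1/(840*252/66887) = 1/(840*(1/66887)*252) = 1/(211680/66887) = 66887/211680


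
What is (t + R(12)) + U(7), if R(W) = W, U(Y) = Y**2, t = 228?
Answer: 289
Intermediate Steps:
(t + R(12)) + U(7) = (228 + 12) + 7**2 = 240 + 49 = 289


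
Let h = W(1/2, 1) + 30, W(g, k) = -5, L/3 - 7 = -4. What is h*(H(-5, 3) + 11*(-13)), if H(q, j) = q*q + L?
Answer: -2725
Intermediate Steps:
L = 9 (L = 21 + 3*(-4) = 21 - 12 = 9)
H(q, j) = 9 + q² (H(q, j) = q*q + 9 = q² + 9 = 9 + q²)
h = 25 (h = -5 + 30 = 25)
h*(H(-5, 3) + 11*(-13)) = 25*((9 + (-5)²) + 11*(-13)) = 25*((9 + 25) - 143) = 25*(34 - 143) = 25*(-109) = -2725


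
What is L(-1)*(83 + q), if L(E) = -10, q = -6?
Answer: -770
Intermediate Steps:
L(-1)*(83 + q) = -10*(83 - 6) = -10*77 = -770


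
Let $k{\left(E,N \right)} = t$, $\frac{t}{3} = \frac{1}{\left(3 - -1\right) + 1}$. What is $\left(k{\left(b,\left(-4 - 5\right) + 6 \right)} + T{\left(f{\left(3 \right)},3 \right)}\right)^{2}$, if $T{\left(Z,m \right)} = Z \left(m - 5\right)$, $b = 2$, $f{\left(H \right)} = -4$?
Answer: $\frac{1849}{25} \approx 73.96$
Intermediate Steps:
$t = \frac{3}{5}$ ($t = \frac{3}{\left(3 - -1\right) + 1} = \frac{3}{\left(3 + 1\right) + 1} = \frac{3}{4 + 1} = \frac{3}{5} \approx 0.6$)
$k{\left(E,N \right)} = \frac{3}{5}$
$T{\left(Z,m \right)} = Z \left(-5 + m\right)$
$\left(k{\left(b,\left(-4 - 5\right) + 6 \right)} + T{\left(f{\left(3 \right)},3 \right)}\right)^{2} = \left(\frac{3}{5} - 4 \left(-5 + 3\right)\right)^{2} = \left(\frac{3}{5} - -8\right)^{2} = \left(\frac{3}{5} + 8\right)^{2} = \left(\frac{43}{5}\right)^{2} = \frac{1849}{25}$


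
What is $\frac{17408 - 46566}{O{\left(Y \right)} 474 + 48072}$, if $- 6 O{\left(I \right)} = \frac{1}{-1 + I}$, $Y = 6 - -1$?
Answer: $- \frac{174948}{288353} \approx -0.60671$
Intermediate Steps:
$Y = 7$ ($Y = 6 + 1 = 7$)
$O{\left(I \right)} = - \frac{1}{6 \left(-1 + I\right)}$
$\frac{17408 - 46566}{O{\left(Y \right)} 474 + 48072} = \frac{17408 - 46566}{- \frac{1}{-6 + 6 \cdot 7} \cdot 474 + 48072} = - \frac{29158}{- \frac{1}{-6 + 42} \cdot 474 + 48072} = - \frac{29158}{- \frac{1}{36} \cdot 474 + 48072} = - \frac{29158}{\left(-1\right) \frac{1}{36} \cdot 474 + 48072} = - \frac{29158}{\left(- \frac{1}{36}\right) 474 + 48072} = - \frac{29158}{- \frac{79}{6} + 48072} = - \frac{29158}{\frac{288353}{6}} = \left(-29158\right) \frac{6}{288353} = - \frac{174948}{288353}$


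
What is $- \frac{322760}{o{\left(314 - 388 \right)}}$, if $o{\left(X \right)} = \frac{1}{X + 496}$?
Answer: $-136204720$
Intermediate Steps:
$o{\left(X \right)} = \frac{1}{496 + X}$
$- \frac{322760}{o{\left(314 - 388 \right)}} = - \frac{322760}{\frac{1}{496 + \left(314 - 388\right)}} = - \frac{322760}{\frac{1}{496 - 74}} = - \frac{322760}{\frac{1}{422}} = - 322760 \frac{1}{\frac{1}{422}} = \left(-322760\right) 422 = -136204720$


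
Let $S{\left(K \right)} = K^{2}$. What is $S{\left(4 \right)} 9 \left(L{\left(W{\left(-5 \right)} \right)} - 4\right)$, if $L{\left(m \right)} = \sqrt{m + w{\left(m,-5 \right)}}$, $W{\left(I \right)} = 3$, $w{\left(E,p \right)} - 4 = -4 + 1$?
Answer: $-288$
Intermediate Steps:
$w{\left(E,p \right)} = 1$ ($w{\left(E,p \right)} = 4 + \left(-4 + 1\right) = 4 - 3 = 1$)
$L{\left(m \right)} = \sqrt{1 + m}$ ($L{\left(m \right)} = \sqrt{m + 1} = \sqrt{1 + m}$)
$S{\left(4 \right)} 9 \left(L{\left(W{\left(-5 \right)} \right)} - 4\right) = 4^{2} \cdot 9 \left(\sqrt{1 + 3} - 4\right) = 16 \cdot 9 \left(\sqrt{4} - 4\right) = 144 \left(2 - 4\right) = 144 \left(-2\right) = -288$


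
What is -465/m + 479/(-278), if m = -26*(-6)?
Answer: -33999/7228 ≈ -4.7038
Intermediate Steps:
m = 156
-465/m + 479/(-278) = -465/156 + 479/(-278) = -465*1/156 + 479*(-1/278) = -155/52 - 479/278 = -33999/7228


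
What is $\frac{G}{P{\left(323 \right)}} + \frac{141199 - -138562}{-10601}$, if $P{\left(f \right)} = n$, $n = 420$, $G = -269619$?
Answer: $- \frac{141701459}{212020} \approx -668.34$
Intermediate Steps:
$P{\left(f \right)} = 420$
$\frac{G}{P{\left(323 \right)}} + \frac{141199 - -138562}{-10601} = - \frac{269619}{420} + \frac{141199 - -138562}{-10601} = \left(-269619\right) \frac{1}{420} + \left(141199 + 138562\right) \left(- \frac{1}{10601}\right) = - \frac{12839}{20} + 279761 \left(- \frac{1}{10601}\right) = - \frac{12839}{20} - \frac{279761}{10601} = - \frac{141701459}{212020}$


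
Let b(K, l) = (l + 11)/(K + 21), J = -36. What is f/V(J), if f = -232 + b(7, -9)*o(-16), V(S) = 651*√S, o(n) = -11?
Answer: 3259*I/54684 ≈ 0.059597*I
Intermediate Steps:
b(K, l) = (11 + l)/(21 + K)
f = -3259/14 (f = -232 + ((11 - 9)/(21 + 7))*(-11) = -232 + (2/28)*(-11) = -232 + ((1/28)*2)*(-11) = -232 + (1/14)*(-11) = -232 - 11/14 = -3259/14 ≈ -232.79)
f/V(J) = -3259*(-I/3906)/14 = -(-3259)*I/54684 = 3259*I/54684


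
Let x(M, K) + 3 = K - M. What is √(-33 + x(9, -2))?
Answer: I*√47 ≈ 6.8557*I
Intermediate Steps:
x(M, K) = -3 + K - M (x(M, K) = -3 + (K - M) = -3 + K - M)
√(-33 + x(9, -2)) = √(-33 + (-3 - 2 - 1*9)) = √(-33 + (-3 - 2 - 9)) = √(-33 - 14) = √(-47) = I*√47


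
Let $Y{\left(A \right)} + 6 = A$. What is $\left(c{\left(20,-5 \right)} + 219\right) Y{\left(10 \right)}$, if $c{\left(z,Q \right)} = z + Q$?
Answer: $936$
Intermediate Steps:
$Y{\left(A \right)} = -6 + A$
$c{\left(z,Q \right)} = Q + z$
$\left(c{\left(20,-5 \right)} + 219\right) Y{\left(10 \right)} = \left(\left(-5 + 20\right) + 219\right) \left(-6 + 10\right) = \left(15 + 219\right) 4 = 234 \cdot 4 = 936$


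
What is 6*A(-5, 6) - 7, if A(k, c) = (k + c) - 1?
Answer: -7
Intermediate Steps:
A(k, c) = -1 + c + k (A(k, c) = (c + k) - 1 = -1 + c + k)
6*A(-5, 6) - 7 = 6*(-1 + 6 - 5) - 7 = 6*0 - 7 = 0 - 7 = -7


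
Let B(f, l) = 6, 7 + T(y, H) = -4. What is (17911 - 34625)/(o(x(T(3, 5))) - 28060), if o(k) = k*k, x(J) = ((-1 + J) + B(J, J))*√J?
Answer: 8357/14228 ≈ 0.58736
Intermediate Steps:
T(y, H) = -11 (T(y, H) = -7 - 4 = -11)
x(J) = √J*(5 + J) (x(J) = ((-1 + J) + 6)*√J = (5 + J)*√J = √J*(5 + J))
o(k) = k²
(17911 - 34625)/(o(x(T(3, 5))) - 28060) = (17911 - 34625)/((√(-11)*(5 - 11))² - 28060) = -16714/(((I*√11)*(-6))² - 28060) = -16714/((-6*I*√11)² - 28060) = -16714/(-396 - 28060) = -16714/(-28456) = -16714*(-1/28456) = 8357/14228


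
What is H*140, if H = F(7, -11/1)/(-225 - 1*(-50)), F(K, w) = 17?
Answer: -68/5 ≈ -13.600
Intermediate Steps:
H = -17/175 (H = 17/(-225 - 1*(-50)) = 17/(-225 + 50) = 17/(-175) = 17*(-1/175) = -17/175 ≈ -0.097143)
H*140 = -17/175*140 = -68/5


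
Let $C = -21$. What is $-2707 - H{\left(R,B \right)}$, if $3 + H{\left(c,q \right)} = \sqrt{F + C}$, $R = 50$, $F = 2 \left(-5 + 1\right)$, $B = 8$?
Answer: $-2704 - i \sqrt{29} \approx -2704.0 - 5.3852 i$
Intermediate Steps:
$F = -8$ ($F = 2 \left(-4\right) = -8$)
$H{\left(c,q \right)} = -3 + i \sqrt{29}$ ($H{\left(c,q \right)} = -3 + \sqrt{-8 - 21} = -3 + \sqrt{-29} = -3 + i \sqrt{29}$)
$-2707 - H{\left(R,B \right)} = -2707 - \left(-3 + i \sqrt{29}\right) = -2707 + \left(3 - i \sqrt{29}\right) = -2704 - i \sqrt{29}$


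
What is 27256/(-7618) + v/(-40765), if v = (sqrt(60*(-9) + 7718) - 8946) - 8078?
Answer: -490701004/155273885 - sqrt(7178)/40765 ≈ -3.1623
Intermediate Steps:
v = -17024 + sqrt(7178) (v = (sqrt(-540 + 7718) - 8946) - 8078 = (sqrt(7178) - 8946) - 8078 = (-8946 + sqrt(7178)) - 8078 = -17024 + sqrt(7178) ≈ -16939.)
27256/(-7618) + v/(-40765) = 27256/(-7618) + (-17024 + sqrt(7178))/(-40765) = 27256*(-1/7618) + (-17024 + sqrt(7178))*(-1/40765) = -13628/3809 + (17024/40765 - sqrt(7178)/40765) = -490701004/155273885 - sqrt(7178)/40765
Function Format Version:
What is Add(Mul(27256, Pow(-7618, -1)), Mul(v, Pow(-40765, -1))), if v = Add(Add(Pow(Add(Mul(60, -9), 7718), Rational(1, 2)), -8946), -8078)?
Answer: Add(Rational(-490701004, 155273885), Mul(Rational(-1, 40765), Pow(7178, Rational(1, 2)))) ≈ -3.1623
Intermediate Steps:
v = Add(-17024, Pow(7178, Rational(1, 2))) (v = Add(Add(Pow(Add(-540, 7718), Rational(1, 2)), -8946), -8078) = Add(Add(Pow(7178, Rational(1, 2)), -8946), -8078) = Add(Add(-8946, Pow(7178, Rational(1, 2))), -8078) = Add(-17024, Pow(7178, Rational(1, 2))) ≈ -16939.)
Add(Mul(27256, Pow(-7618, -1)), Mul(v, Pow(-40765, -1))) = Add(Mul(27256, Pow(-7618, -1)), Mul(Add(-17024, Pow(7178, Rational(1, 2))), Pow(-40765, -1))) = Add(Mul(27256, Rational(-1, 7618)), Mul(Add(-17024, Pow(7178, Rational(1, 2))), Rational(-1, 40765))) = Add(Rational(-13628, 3809), Add(Rational(17024, 40765), Mul(Rational(-1, 40765), Pow(7178, Rational(1, 2))))) = Add(Rational(-490701004, 155273885), Mul(Rational(-1, 40765), Pow(7178, Rational(1, 2))))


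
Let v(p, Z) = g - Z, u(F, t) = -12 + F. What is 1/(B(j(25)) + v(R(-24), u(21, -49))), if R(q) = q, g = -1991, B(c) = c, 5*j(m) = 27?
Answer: -5/9973 ≈ -0.00050135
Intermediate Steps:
j(m) = 27/5 (j(m) = (1/5)*27 = 27/5)
v(p, Z) = -1991 - Z
1/(B(j(25)) + v(R(-24), u(21, -49))) = 1/(27/5 + (-1991 - (-12 + 21))) = 1/(27/5 + (-1991 - 1*9)) = 1/(27/5 + (-1991 - 9)) = 1/(27/5 - 2000) = 1/(-9973/5) = -5/9973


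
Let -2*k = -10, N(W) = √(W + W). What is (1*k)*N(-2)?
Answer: 10*I ≈ 10.0*I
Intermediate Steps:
N(W) = √2*√W (N(W) = √(2*W) = √2*√W)
k = 5 (k = -½*(-10) = 5)
(1*k)*N(-2) = (1*5)*(√2*√(-2)) = 5*(√2*(I*√2)) = 5*(2*I) = 10*I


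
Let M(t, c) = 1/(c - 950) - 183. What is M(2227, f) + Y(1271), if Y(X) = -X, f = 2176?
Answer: -1782603/1226 ≈ -1454.0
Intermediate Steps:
M(t, c) = -183 + 1/(-950 + c) (M(t, c) = 1/(-950 + c) - 183 = -183 + 1/(-950 + c))
M(2227, f) + Y(1271) = (173851 - 183*2176)/(-950 + 2176) - 1*1271 = (173851 - 398208)/1226 - 1271 = (1/1226)*(-224357) - 1271 = -224357/1226 - 1271 = -1782603/1226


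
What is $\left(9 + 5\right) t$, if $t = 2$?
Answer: $28$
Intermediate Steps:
$\left(9 + 5\right) t = \left(9 + 5\right) 2 = 14 \cdot 2 = 28$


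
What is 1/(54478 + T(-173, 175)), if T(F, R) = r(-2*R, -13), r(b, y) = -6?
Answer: 1/54472 ≈ 1.8358e-5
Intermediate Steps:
T(F, R) = -6
1/(54478 + T(-173, 175)) = 1/(54478 - 6) = 1/54472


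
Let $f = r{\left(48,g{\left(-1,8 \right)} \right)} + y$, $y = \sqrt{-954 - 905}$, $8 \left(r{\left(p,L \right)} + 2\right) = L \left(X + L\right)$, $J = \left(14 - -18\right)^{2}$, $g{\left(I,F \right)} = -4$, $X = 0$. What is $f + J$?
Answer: $1024 + 13 i \sqrt{11} \approx 1024.0 + 43.116 i$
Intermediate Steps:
$J = 1024$ ($J = \left(14 + 18\right)^{2} = 32^{2} = 1024$)
$r{\left(p,L \right)} = -2 + \frac{L^{2}}{8}$ ($r{\left(p,L \right)} = -2 + \frac{L \left(0 + L\right)}{8} = -2 + \frac{L L}{8} = -2 + \frac{L^{2}}{8}$)
$y = 13 i \sqrt{11}$ ($y = \sqrt{-1859} = 13 i \sqrt{11} \approx 43.116 i$)
$f = 13 i \sqrt{11}$ ($f = \left(-2 + \frac{\left(-4\right)^{2}}{8}\right) + 13 i \sqrt{11} = \left(-2 + \frac{1}{8} \cdot 16\right) + 13 i \sqrt{11} = \left(-2 + 2\right) + 13 i \sqrt{11} = 0 + 13 i \sqrt{11} = 13 i \sqrt{11} \approx 43.116 i$)
$f + J = 13 i \sqrt{11} + 1024 = 1024 + 13 i \sqrt{11}$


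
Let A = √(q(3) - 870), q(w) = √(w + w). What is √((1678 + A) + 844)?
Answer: √(2522 + I*√(870 - √6)) ≈ 50.22 + 0.2933*I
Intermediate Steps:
q(w) = √2*√w (q(w) = √(2*w) = √2*√w)
A = √(-870 + √6) (A = √(√2*√3 - 870) = √(√6 - 870) = √(-870 + √6) ≈ 29.454*I)
√((1678 + A) + 844) = √((1678 + √(-870 + √6)) + 844) = √(2522 + √(-870 + √6))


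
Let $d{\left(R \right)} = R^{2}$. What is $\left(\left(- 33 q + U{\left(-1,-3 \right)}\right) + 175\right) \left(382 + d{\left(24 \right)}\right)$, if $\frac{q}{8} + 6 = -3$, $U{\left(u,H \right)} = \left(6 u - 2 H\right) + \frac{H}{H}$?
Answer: $2444816$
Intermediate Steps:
$U{\left(u,H \right)} = 1 - 2 H + 6 u$ ($U{\left(u,H \right)} = \left(- 2 H + 6 u\right) + 1 = 1 - 2 H + 6 u$)
$q = -72$ ($q = -48 + 8 \left(-3\right) = -48 - 24 = -72$)
$\left(\left(- 33 q + U{\left(-1,-3 \right)}\right) + 175\right) \left(382 + d{\left(24 \right)}\right) = \left(\left(\left(-33\right) \left(-72\right) + \left(1 - -6 + 6 \left(-1\right)\right)\right) + 175\right) \left(382 + 24^{2}\right) = \left(\left(2376 + \left(1 + 6 - 6\right)\right) + 175\right) \left(382 + 576\right) = \left(\left(2376 + 1\right) + 175\right) 958 = \left(2377 + 175\right) 958 = 2552 \cdot 958 = 2444816$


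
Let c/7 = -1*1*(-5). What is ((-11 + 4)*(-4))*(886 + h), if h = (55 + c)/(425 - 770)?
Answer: 570416/23 ≈ 24801.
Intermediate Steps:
c = 35 (c = 7*(-1*1*(-5)) = 7*(-1*(-5)) = 7*5 = 35)
h = -6/23 (h = (55 + 35)/(425 - 770) = 90/(-345) = 90*(-1/345) = -6/23 ≈ -0.26087)
((-11 + 4)*(-4))*(886 + h) = ((-11 + 4)*(-4))*(886 - 6/23) = -7*(-4)*(20372/23) = 28*(20372/23) = 570416/23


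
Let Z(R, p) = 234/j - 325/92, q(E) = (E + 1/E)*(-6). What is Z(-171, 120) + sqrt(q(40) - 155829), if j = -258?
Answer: -17563/3956 + I*sqrt(15606915)/10 ≈ -4.4396 + 395.06*I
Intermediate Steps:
q(E) = -6*E - 6/E
Z(R, p) = -17563/3956 (Z(R, p) = 234/(-258) - 325/92 = 234*(-1/258) - 325*1/92 = -39/43 - 325/92 = -17563/3956)
Z(-171, 120) + sqrt(q(40) - 155829) = -17563/3956 + sqrt((-6*40 - 6/40) - 155829) = -17563/3956 + sqrt((-240 - 6*1/40) - 155829) = -17563/3956 + sqrt((-240 - 3/20) - 155829) = -17563/3956 + sqrt(-4803/20 - 155829) = -17563/3956 + sqrt(-3121383/20) = -17563/3956 + I*sqrt(15606915)/10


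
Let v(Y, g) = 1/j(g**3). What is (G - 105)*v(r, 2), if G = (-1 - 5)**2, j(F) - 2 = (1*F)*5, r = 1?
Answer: -23/14 ≈ -1.6429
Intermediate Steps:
j(F) = 2 + 5*F (j(F) = 2 + (1*F)*5 = 2 + F*5 = 2 + 5*F)
G = 36 (G = (-6)**2 = 36)
v(Y, g) = 1/(2 + 5*g**3)
(G - 105)*v(r, 2) = (36 - 105)/(2 + 5*2**3) = -69/(2 + 5*8) = -69/(2 + 40) = -69/42 = -69*1/42 = -23/14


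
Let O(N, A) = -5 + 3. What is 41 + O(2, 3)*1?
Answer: 39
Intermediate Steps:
O(N, A) = -2
41 + O(2, 3)*1 = 41 - 2*1 = 41 - 2 = 39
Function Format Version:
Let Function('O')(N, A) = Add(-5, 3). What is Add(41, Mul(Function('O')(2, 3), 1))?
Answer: 39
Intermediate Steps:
Function('O')(N, A) = -2
Add(41, Mul(Function('O')(2, 3), 1)) = Add(41, Mul(-2, 1)) = Add(41, -2) = 39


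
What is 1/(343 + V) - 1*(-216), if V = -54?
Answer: 62425/289 ≈ 216.00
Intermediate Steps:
1/(343 + V) - 1*(-216) = 1/(343 - 54) - 1*(-216) = 1/289 + 216 = 62425/289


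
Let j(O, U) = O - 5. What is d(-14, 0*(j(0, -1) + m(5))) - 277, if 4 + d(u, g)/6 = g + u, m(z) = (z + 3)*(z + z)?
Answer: -385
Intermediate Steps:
j(O, U) = -5 + O
m(z) = 2*z*(3 + z) (m(z) = (3 + z)*(2*z) = 2*z*(3 + z))
d(u, g) = -24 + 6*g + 6*u (d(u, g) = -24 + 6*(g + u) = -24 + (6*g + 6*u) = -24 + 6*g + 6*u)
d(-14, 0*(j(0, -1) + m(5))) - 277 = (-24 + 6*(0*((-5 + 0) + 2*5*(3 + 5))) + 6*(-14)) - 277 = (-24 + 6*(0*(-5 + 2*5*8)) - 84) - 277 = (-24 + 6*(0*(-5 + 80)) - 84) - 277 = (-24 + 6*(0*75) - 84) - 277 = (-24 + 6*0 - 84) - 277 = (-24 + 0 - 84) - 277 = -108 - 277 = -385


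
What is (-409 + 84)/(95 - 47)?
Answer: -325/48 ≈ -6.7708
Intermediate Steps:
(-409 + 84)/(95 - 47) = -325/48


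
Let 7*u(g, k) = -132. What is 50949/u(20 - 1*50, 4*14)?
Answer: -118881/44 ≈ -2701.8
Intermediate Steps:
u(g, k) = -132/7 (u(g, k) = (⅐)*(-132) = -132/7)
50949/u(20 - 1*50, 4*14) = 50949/(-132/7) = 50949*(-7/132) = -118881/44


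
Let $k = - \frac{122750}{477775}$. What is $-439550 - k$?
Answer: $- \frac{8400235140}{19111} \approx -4.3955 \cdot 10^{5}$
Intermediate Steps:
$k = - \frac{4910}{19111}$ ($k = \left(-122750\right) \frac{1}{477775} = - \frac{4910}{19111} \approx -0.25692$)
$-439550 - k = -439550 - - \frac{4910}{19111} = -439550 + \frac{4910}{19111} = - \frac{8400235140}{19111}$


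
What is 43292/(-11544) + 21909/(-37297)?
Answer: -35914985/8279934 ≈ -4.3376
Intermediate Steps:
43292/(-11544) + 21909/(-37297) = 43292*(-1/11544) + 21909*(-1/37297) = -10823/2886 - 21909/37297 = -35914985/8279934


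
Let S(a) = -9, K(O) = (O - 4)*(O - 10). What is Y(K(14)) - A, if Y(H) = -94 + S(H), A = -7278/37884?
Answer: -649129/6314 ≈ -102.81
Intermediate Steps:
K(O) = (-10 + O)*(-4 + O) (K(O) = (-4 + O)*(-10 + O) = (-10 + O)*(-4 + O))
A = -1213/6314 (A = -7278*1/37884 = -1213/6314 ≈ -0.19211)
Y(H) = -103 (Y(H) = -94 - 9 = -103)
Y(K(14)) - A = -103 - 1*(-1213/6314) = -103 + 1213/6314 = -649129/6314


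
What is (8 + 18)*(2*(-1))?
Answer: -52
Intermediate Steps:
(8 + 18)*(2*(-1)) = 26*(-2) = -52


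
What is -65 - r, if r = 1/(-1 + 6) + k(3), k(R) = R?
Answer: -341/5 ≈ -68.200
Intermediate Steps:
r = 16/5 (r = 1/(-1 + 6) + 3 = 1/5 + 3 = 16/5 ≈ 3.2000)
-65 - r = -65 - 1*16/5 = -65 - 16/5 = -341/5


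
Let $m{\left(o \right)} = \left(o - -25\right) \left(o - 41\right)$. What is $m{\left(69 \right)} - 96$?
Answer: $2536$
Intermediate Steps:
$m{\left(o \right)} = \left(-41 + o\right) \left(25 + o\right)$ ($m{\left(o \right)} = \left(o + 25\right) \left(-41 + o\right) = \left(25 + o\right) \left(-41 + o\right) = \left(-41 + o\right) \left(25 + o\right)$)
$m{\left(69 \right)} - 96 = \left(-1025 + 69^{2} - 1104\right) - 96 = \left(-1025 + 4761 - 1104\right) - 96 = 2632 - 96 = 2536$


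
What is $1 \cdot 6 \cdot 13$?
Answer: $78$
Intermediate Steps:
$1 \cdot 6 \cdot 13 = 1 \cdot 78 = 78$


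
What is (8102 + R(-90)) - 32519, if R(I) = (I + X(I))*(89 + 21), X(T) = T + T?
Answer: -54117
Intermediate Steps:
X(T) = 2*T
R(I) = 330*I (R(I) = (I + 2*I)*(89 + 21) = (3*I)*110 = 330*I)
(8102 + R(-90)) - 32519 = (8102 + 330*(-90)) - 32519 = (8102 - 29700) - 32519 = -21598 - 32519 = -54117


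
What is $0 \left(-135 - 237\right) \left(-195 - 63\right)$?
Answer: $0$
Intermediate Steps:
$0 \left(-135 - 237\right) \left(-195 - 63\right) = 0 \left(\left(-372\right) \left(-258\right)\right) = 0 \cdot 95976 = 0$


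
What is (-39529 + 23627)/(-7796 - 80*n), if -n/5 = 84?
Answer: -7951/12902 ≈ -0.61626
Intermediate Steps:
n = -420 (n = -5*84 = -420)
(-39529 + 23627)/(-7796 - 80*n) = (-39529 + 23627)/(-7796 - 80*(-420)) = -15902/(-7796 + 33600) = -15902/25804 = -15902*1/25804 = -7951/12902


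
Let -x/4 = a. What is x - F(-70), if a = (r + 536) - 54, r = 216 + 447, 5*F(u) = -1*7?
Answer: -22893/5 ≈ -4578.6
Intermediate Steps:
F(u) = -7/5 (F(u) = (-1*7)/5 = (⅕)*(-7) = -7/5)
r = 663
a = 1145 (a = (663 + 536) - 54 = 1199 - 54 = 1145)
x = -4580 (x = -4*1145 = -4580)
x - F(-70) = -4580 - 1*(-7/5) = -4580 + 7/5 = -22893/5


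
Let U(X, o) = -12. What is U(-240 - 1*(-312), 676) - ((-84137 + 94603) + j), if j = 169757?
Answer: -180235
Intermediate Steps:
U(-240 - 1*(-312), 676) - ((-84137 + 94603) + j) = -12 - ((-84137 + 94603) + 169757) = -12 - (10466 + 169757) = -12 - 1*180223 = -12 - 180223 = -180235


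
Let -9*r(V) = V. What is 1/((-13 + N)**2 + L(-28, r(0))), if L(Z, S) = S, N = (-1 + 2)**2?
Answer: 1/144 ≈ 0.0069444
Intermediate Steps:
r(V) = -V/9
N = 1 (N = 1**2 = 1)
1/((-13 + N)**2 + L(-28, r(0))) = 1/((-13 + 1)**2 - 1/9*0) = 1/((-12)**2 + 0) = 1/(144 + 0) = 1/144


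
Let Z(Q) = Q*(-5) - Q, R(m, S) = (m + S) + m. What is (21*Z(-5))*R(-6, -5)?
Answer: -10710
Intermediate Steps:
R(m, S) = S + 2*m (R(m, S) = (S + m) + m = S + 2*m)
Z(Q) = -6*Q (Z(Q) = -5*Q - Q = -6*Q)
(21*Z(-5))*R(-6, -5) = (21*(-6*(-5)))*(-5 + 2*(-6)) = (21*30)*(-5 - 12) = 630*(-17) = -10710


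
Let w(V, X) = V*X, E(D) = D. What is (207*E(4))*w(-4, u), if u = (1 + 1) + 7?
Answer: -29808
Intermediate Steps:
u = 9 (u = 2 + 7 = 9)
(207*E(4))*w(-4, u) = (207*4)*(-4*9) = 828*(-36) = -29808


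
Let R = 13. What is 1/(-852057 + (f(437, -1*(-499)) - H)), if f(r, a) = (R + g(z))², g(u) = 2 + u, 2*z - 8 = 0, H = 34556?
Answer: -1/886252 ≈ -1.1283e-6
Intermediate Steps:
z = 4 (z = 4 + (½)*0 = 4 + 0 = 4)
f(r, a) = 361 (f(r, a) = (13 + (2 + 4))² = (13 + 6)² = 19² = 361)
1/(-852057 + (f(437, -1*(-499)) - H)) = 1/(-852057 + (361 - 1*34556)) = 1/(-852057 + (361 - 34556)) = 1/(-852057 - 34195) = 1/(-886252) = -1/886252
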